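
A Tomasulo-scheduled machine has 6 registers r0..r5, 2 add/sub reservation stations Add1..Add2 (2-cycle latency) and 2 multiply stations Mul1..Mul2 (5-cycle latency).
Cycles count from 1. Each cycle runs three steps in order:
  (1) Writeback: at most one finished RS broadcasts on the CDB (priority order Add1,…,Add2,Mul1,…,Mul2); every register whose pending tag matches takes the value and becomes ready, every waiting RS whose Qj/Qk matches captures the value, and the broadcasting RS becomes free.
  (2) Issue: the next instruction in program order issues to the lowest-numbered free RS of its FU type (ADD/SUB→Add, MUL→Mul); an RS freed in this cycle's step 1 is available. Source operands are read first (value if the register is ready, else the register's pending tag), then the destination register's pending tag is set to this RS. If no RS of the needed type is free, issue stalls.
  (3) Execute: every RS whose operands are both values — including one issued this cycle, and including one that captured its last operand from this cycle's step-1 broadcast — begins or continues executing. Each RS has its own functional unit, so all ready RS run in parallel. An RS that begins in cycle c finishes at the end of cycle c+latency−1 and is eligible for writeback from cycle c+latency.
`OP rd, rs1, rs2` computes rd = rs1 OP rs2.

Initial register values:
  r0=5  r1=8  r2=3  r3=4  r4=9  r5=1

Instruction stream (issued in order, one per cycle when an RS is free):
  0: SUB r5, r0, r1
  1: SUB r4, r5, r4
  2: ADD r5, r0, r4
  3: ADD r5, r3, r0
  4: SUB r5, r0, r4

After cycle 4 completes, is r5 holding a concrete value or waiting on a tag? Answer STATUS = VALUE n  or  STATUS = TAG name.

STATUS = TAG Add1

cycle 1: issue SUB r5<-Add1 // r0:5,r1:8,r2:3,r3:4,r4:9,r5:Add1
cycle 2: issue SUB r4<-Add2 // r0:5,r1:8,r2:3,r3:4,r4:Add2,r5:Add1
cycle 3: CDB Add1=-3; issue ADD r5<-Add1 // r0:5,r1:8,r2:3,r3:4,r4:Add2,r5:Add1
cycle 4: stall // r0:5,r1:8,r2:3,r3:4,r4:Add2,r5:Add1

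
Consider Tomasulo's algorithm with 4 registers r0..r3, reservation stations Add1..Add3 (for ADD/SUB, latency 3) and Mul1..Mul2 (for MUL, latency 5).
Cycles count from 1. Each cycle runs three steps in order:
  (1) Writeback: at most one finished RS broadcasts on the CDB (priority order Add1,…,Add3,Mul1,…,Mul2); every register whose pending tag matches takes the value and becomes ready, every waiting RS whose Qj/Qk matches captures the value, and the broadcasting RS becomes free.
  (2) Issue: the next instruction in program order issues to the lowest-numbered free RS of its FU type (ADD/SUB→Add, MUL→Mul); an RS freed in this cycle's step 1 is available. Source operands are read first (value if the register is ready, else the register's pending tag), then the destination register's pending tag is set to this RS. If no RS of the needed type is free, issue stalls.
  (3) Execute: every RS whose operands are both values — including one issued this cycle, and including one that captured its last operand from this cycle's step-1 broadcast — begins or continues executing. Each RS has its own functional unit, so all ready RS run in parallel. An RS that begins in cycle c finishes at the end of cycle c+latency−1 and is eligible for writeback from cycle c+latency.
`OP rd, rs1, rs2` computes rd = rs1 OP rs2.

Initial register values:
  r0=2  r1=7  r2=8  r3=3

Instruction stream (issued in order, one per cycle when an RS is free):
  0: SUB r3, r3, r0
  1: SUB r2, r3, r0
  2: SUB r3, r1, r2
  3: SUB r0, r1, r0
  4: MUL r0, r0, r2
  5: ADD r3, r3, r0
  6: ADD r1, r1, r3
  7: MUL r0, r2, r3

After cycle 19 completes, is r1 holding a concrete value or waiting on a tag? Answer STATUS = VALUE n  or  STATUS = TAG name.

STATUS = VALUE 10

c1: issue SUB r3<-Add1 | r0:2,r1:7,r2:8,r3:Add1
c2: issue SUB r2<-Add2 | r0:2,r1:7,r2:Add2,r3:Add1
c3: issue SUB r3<-Add3 | r0:2,r1:7,r2:Add2,r3:Add3
c4: CDB Add1=1; issue SUB r0<-Add1 | r0:Add1,r1:7,r2:Add2,r3:Add3
c5: issue MUL r0<-Mul1 | r0:Mul1,r1:7,r2:Add2,r3:Add3
c6: stall | r0:Mul1,r1:7,r2:Add2,r3:Add3
c7: CDB Add1=5; issue ADD r3<-Add1 | r0:Mul1,r1:7,r2:Add2,r3:Add1
c8: CDB Add2=-1; issue ADD r1<-Add2 | r0:Mul1,r1:Add2,r2:-1,r3:Add1
c9: issue MUL r0<-Mul2 | r0:Mul2,r1:Add2,r2:-1,r3:Add1
c10: - | r0:Mul2,r1:Add2,r2:-1,r3:Add1
c11: CDB Add3=8 | r0:Mul2,r1:Add2,r2:-1,r3:Add1
c12: - | r0:Mul2,r1:Add2,r2:-1,r3:Add1
c13: CDB Mul1=-5 | r0:Mul2,r1:Add2,r2:-1,r3:Add1
c14: - | r0:Mul2,r1:Add2,r2:-1,r3:Add1
c15: - | r0:Mul2,r1:Add2,r2:-1,r3:Add1
c16: CDB Add1=3 | r0:Mul2,r1:Add2,r2:-1,r3:3
c17: - | r0:Mul2,r1:Add2,r2:-1,r3:3
c18: - | r0:Mul2,r1:Add2,r2:-1,r3:3
c19: CDB Add2=10 | r0:Mul2,r1:10,r2:-1,r3:3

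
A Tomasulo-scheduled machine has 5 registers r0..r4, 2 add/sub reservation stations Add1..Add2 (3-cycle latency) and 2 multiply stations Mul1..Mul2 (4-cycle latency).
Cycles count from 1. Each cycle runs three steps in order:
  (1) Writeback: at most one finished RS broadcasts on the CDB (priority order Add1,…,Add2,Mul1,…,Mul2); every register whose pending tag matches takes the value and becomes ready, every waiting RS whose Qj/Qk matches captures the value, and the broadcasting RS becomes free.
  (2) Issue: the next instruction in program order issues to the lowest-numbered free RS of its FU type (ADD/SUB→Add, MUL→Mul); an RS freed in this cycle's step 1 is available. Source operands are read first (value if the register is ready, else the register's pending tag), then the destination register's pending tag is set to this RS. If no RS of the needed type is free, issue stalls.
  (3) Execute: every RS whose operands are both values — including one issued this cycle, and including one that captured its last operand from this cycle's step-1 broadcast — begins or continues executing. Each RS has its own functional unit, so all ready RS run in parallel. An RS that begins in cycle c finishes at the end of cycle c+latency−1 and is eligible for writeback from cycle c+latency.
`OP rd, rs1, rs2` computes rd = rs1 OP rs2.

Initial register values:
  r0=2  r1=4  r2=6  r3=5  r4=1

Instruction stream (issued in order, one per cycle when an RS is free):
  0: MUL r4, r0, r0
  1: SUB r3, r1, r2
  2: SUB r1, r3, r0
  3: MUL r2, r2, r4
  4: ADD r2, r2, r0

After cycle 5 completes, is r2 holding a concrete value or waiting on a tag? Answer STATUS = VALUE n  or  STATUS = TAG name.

  c1: issue MUL r4<-Mul1  regs: r0:2,r1:4,r2:6,r3:5,r4:Mul1
  c2: issue SUB r3<-Add1  regs: r0:2,r1:4,r2:6,r3:Add1,r4:Mul1
  c3: issue SUB r1<-Add2  regs: r0:2,r1:Add2,r2:6,r3:Add1,r4:Mul1
  c4: issue MUL r2<-Mul2  regs: r0:2,r1:Add2,r2:Mul2,r3:Add1,r4:Mul1
  c5: CDB Add1=-2; issue ADD r2<-Add1  regs: r0:2,r1:Add2,r2:Add1,r3:-2,r4:Mul1

STATUS = TAG Add1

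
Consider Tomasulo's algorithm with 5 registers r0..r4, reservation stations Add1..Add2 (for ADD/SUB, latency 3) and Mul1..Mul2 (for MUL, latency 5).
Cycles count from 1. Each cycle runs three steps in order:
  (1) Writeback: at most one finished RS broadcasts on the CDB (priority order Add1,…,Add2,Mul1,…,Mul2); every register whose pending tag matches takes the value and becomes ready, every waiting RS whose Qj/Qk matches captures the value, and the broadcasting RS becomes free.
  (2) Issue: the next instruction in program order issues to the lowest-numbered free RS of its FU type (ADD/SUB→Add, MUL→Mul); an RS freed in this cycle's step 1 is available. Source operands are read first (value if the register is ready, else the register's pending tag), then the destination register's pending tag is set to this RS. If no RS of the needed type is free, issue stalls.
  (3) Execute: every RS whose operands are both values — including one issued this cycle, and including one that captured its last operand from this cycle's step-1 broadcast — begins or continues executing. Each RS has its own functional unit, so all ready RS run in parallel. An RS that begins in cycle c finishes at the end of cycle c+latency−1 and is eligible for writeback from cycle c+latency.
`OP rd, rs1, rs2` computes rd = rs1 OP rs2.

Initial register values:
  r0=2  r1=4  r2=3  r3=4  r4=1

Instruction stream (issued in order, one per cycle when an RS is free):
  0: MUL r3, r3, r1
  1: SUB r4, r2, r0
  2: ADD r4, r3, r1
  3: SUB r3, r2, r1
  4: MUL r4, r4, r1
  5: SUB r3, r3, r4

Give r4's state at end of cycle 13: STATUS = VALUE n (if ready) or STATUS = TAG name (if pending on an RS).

STATUS = TAG Mul1

  c1: issue MUL r3<-Mul1  regs: r0:2,r1:4,r2:3,r3:Mul1,r4:1
  c2: issue SUB r4<-Add1  regs: r0:2,r1:4,r2:3,r3:Mul1,r4:Add1
  c3: issue ADD r4<-Add2  regs: r0:2,r1:4,r2:3,r3:Mul1,r4:Add2
  c4: stall  regs: r0:2,r1:4,r2:3,r3:Mul1,r4:Add2
  c5: CDB Add1=1; issue SUB r3<-Add1  regs: r0:2,r1:4,r2:3,r3:Add1,r4:Add2
  c6: CDB Mul1=16; issue MUL r4<-Mul1  regs: r0:2,r1:4,r2:3,r3:Add1,r4:Mul1
  c7: stall  regs: r0:2,r1:4,r2:3,r3:Add1,r4:Mul1
  c8: CDB Add1=-1; issue SUB r3<-Add1  regs: r0:2,r1:4,r2:3,r3:Add1,r4:Mul1
  c9: CDB Add2=20  regs: r0:2,r1:4,r2:3,r3:Add1,r4:Mul1
  c10: -  regs: r0:2,r1:4,r2:3,r3:Add1,r4:Mul1
  c11: -  regs: r0:2,r1:4,r2:3,r3:Add1,r4:Mul1
  c12: -  regs: r0:2,r1:4,r2:3,r3:Add1,r4:Mul1
  c13: -  regs: r0:2,r1:4,r2:3,r3:Add1,r4:Mul1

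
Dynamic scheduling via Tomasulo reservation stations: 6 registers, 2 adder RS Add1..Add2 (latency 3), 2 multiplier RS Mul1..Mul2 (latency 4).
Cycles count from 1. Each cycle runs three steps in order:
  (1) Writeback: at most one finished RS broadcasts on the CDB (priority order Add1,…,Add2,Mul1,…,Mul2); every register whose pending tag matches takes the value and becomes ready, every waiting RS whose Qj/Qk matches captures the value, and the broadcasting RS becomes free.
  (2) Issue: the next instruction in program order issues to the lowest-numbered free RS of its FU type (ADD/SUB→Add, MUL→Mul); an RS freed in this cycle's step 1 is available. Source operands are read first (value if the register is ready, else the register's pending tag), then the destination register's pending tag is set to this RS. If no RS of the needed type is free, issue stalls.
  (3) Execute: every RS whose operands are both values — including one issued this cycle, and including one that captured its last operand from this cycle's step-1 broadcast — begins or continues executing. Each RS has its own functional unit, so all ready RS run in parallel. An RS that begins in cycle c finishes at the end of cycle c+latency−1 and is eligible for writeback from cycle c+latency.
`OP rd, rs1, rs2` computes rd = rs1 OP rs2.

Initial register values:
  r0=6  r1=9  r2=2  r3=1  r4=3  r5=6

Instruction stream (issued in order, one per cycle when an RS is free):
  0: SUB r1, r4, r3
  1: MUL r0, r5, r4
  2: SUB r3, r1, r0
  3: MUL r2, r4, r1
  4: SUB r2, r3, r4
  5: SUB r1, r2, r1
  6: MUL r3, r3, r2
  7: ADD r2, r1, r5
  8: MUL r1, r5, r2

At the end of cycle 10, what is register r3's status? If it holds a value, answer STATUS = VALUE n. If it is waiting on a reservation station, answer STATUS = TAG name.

cycle 1: issue SUB r1<-Add1 // r0:6,r1:Add1,r2:2,r3:1,r4:3,r5:6
cycle 2: issue MUL r0<-Mul1 // r0:Mul1,r1:Add1,r2:2,r3:1,r4:3,r5:6
cycle 3: issue SUB r3<-Add2 // r0:Mul1,r1:Add1,r2:2,r3:Add2,r4:3,r5:6
cycle 4: CDB Add1=2; issue MUL r2<-Mul2 // r0:Mul1,r1:2,r2:Mul2,r3:Add2,r4:3,r5:6
cycle 5: issue SUB r2<-Add1 // r0:Mul1,r1:2,r2:Add1,r3:Add2,r4:3,r5:6
cycle 6: CDB Mul1=18; stall // r0:18,r1:2,r2:Add1,r3:Add2,r4:3,r5:6
cycle 7: stall // r0:18,r1:2,r2:Add1,r3:Add2,r4:3,r5:6
cycle 8: CDB Mul2=6; stall // r0:18,r1:2,r2:Add1,r3:Add2,r4:3,r5:6
cycle 9: CDB Add2=-16; issue SUB r1<-Add2 // r0:18,r1:Add2,r2:Add1,r3:-16,r4:3,r5:6
cycle 10: issue MUL r3<-Mul1 // r0:18,r1:Add2,r2:Add1,r3:Mul1,r4:3,r5:6

STATUS = TAG Mul1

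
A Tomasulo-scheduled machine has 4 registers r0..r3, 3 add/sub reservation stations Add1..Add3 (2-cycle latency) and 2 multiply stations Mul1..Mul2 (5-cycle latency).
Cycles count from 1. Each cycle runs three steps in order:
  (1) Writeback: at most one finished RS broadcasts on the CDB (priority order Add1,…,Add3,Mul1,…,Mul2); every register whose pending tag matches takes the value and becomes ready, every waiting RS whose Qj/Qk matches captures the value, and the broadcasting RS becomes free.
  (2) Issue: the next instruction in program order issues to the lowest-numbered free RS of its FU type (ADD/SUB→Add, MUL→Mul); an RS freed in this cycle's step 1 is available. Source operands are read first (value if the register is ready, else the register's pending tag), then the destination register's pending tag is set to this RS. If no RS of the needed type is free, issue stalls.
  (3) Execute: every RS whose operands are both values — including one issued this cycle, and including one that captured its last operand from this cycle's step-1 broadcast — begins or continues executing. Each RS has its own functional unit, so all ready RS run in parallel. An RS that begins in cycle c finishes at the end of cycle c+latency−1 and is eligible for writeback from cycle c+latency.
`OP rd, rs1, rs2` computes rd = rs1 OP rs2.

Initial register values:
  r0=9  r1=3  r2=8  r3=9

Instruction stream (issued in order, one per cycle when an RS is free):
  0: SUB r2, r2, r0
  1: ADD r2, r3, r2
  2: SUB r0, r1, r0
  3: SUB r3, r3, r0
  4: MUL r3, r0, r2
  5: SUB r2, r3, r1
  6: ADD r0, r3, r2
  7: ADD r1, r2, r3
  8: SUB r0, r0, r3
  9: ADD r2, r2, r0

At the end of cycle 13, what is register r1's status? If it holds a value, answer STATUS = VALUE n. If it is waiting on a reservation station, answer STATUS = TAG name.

STATUS = TAG Add3

cycle 1: issue SUB r2<-Add1 // r0:9,r1:3,r2:Add1,r3:9
cycle 2: issue ADD r2<-Add2 // r0:9,r1:3,r2:Add2,r3:9
cycle 3: CDB Add1=-1; issue SUB r0<-Add1 // r0:Add1,r1:3,r2:Add2,r3:9
cycle 4: issue SUB r3<-Add3 // r0:Add1,r1:3,r2:Add2,r3:Add3
cycle 5: CDB Add1=-6; issue MUL r3<-Mul1 // r0:-6,r1:3,r2:Add2,r3:Mul1
cycle 6: CDB Add2=8; issue SUB r2<-Add1 // r0:-6,r1:3,r2:Add1,r3:Mul1
cycle 7: CDB Add3=15; issue ADD r0<-Add2 // r0:Add2,r1:3,r2:Add1,r3:Mul1
cycle 8: issue ADD r1<-Add3 // r0:Add2,r1:Add3,r2:Add1,r3:Mul1
cycle 9: stall // r0:Add2,r1:Add3,r2:Add1,r3:Mul1
cycle 10: stall // r0:Add2,r1:Add3,r2:Add1,r3:Mul1
cycle 11: CDB Mul1=-48; stall // r0:Add2,r1:Add3,r2:Add1,r3:-48
cycle 12: stall // r0:Add2,r1:Add3,r2:Add1,r3:-48
cycle 13: CDB Add1=-51; issue SUB r0<-Add1 // r0:Add1,r1:Add3,r2:-51,r3:-48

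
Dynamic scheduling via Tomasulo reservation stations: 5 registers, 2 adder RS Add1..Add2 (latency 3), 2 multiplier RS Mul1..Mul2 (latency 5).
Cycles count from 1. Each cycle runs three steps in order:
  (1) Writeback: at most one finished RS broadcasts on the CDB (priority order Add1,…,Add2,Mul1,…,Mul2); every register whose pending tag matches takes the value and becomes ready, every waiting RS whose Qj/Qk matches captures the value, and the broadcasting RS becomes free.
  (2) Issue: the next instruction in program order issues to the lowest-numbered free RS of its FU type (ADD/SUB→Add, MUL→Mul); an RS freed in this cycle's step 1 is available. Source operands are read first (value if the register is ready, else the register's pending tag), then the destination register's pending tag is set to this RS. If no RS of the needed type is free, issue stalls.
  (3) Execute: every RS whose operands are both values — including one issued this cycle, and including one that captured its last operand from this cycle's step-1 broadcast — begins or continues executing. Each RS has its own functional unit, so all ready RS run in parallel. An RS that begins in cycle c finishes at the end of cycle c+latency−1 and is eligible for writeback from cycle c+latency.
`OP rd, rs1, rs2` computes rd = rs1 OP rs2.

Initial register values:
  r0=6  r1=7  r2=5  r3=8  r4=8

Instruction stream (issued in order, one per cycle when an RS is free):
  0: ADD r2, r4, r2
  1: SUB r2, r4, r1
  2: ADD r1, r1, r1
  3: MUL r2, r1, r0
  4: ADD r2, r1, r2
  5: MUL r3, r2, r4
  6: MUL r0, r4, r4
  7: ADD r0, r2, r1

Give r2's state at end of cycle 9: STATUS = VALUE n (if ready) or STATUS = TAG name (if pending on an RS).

c1: issue ADD r2<-Add1 | r0:6,r1:7,r2:Add1,r3:8,r4:8
c2: issue SUB r2<-Add2 | r0:6,r1:7,r2:Add2,r3:8,r4:8
c3: stall | r0:6,r1:7,r2:Add2,r3:8,r4:8
c4: CDB Add1=13; issue ADD r1<-Add1 | r0:6,r1:Add1,r2:Add2,r3:8,r4:8
c5: CDB Add2=1; issue MUL r2<-Mul1 | r0:6,r1:Add1,r2:Mul1,r3:8,r4:8
c6: issue ADD r2<-Add2 | r0:6,r1:Add1,r2:Add2,r3:8,r4:8
c7: CDB Add1=14; issue MUL r3<-Mul2 | r0:6,r1:14,r2:Add2,r3:Mul2,r4:8
c8: stall | r0:6,r1:14,r2:Add2,r3:Mul2,r4:8
c9: stall | r0:6,r1:14,r2:Add2,r3:Mul2,r4:8

STATUS = TAG Add2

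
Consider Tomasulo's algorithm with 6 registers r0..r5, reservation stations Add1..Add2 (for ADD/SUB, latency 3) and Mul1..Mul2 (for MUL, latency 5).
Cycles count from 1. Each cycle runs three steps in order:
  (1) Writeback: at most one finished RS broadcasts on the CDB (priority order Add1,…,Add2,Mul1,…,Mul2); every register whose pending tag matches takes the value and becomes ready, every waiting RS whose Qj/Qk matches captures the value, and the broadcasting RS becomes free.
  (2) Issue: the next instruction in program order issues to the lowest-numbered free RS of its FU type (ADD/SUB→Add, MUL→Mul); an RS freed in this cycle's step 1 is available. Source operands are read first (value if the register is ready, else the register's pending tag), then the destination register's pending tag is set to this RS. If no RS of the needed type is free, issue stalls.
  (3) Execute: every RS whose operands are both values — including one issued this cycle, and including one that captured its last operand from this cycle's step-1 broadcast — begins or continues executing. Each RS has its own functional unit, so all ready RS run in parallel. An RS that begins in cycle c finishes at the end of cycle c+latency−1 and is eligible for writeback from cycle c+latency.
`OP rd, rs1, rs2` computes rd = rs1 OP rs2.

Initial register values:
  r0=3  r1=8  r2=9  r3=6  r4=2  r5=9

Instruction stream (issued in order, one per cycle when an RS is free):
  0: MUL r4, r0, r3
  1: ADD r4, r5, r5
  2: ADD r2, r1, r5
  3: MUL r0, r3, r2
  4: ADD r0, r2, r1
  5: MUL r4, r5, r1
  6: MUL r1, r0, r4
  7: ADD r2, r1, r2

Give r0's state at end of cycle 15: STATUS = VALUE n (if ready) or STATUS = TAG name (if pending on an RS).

STATUS = VALUE 25

cycle 1: issue MUL r4<-Mul1 // r0:3,r1:8,r2:9,r3:6,r4:Mul1,r5:9
cycle 2: issue ADD r4<-Add1 // r0:3,r1:8,r2:9,r3:6,r4:Add1,r5:9
cycle 3: issue ADD r2<-Add2 // r0:3,r1:8,r2:Add2,r3:6,r4:Add1,r5:9
cycle 4: issue MUL r0<-Mul2 // r0:Mul2,r1:8,r2:Add2,r3:6,r4:Add1,r5:9
cycle 5: CDB Add1=18; issue ADD r0<-Add1 // r0:Add1,r1:8,r2:Add2,r3:6,r4:18,r5:9
cycle 6: CDB Add2=17; stall // r0:Add1,r1:8,r2:17,r3:6,r4:18,r5:9
cycle 7: CDB Mul1=18; issue MUL r4<-Mul1 // r0:Add1,r1:8,r2:17,r3:6,r4:Mul1,r5:9
cycle 8: stall // r0:Add1,r1:8,r2:17,r3:6,r4:Mul1,r5:9
cycle 9: CDB Add1=25; stall // r0:25,r1:8,r2:17,r3:6,r4:Mul1,r5:9
cycle 10: stall // r0:25,r1:8,r2:17,r3:6,r4:Mul1,r5:9
cycle 11: CDB Mul2=102; issue MUL r1<-Mul2 // r0:25,r1:Mul2,r2:17,r3:6,r4:Mul1,r5:9
cycle 12: CDB Mul1=72; issue ADD r2<-Add1 // r0:25,r1:Mul2,r2:Add1,r3:6,r4:72,r5:9
cycle 13: - // r0:25,r1:Mul2,r2:Add1,r3:6,r4:72,r5:9
cycle 14: - // r0:25,r1:Mul2,r2:Add1,r3:6,r4:72,r5:9
cycle 15: - // r0:25,r1:Mul2,r2:Add1,r3:6,r4:72,r5:9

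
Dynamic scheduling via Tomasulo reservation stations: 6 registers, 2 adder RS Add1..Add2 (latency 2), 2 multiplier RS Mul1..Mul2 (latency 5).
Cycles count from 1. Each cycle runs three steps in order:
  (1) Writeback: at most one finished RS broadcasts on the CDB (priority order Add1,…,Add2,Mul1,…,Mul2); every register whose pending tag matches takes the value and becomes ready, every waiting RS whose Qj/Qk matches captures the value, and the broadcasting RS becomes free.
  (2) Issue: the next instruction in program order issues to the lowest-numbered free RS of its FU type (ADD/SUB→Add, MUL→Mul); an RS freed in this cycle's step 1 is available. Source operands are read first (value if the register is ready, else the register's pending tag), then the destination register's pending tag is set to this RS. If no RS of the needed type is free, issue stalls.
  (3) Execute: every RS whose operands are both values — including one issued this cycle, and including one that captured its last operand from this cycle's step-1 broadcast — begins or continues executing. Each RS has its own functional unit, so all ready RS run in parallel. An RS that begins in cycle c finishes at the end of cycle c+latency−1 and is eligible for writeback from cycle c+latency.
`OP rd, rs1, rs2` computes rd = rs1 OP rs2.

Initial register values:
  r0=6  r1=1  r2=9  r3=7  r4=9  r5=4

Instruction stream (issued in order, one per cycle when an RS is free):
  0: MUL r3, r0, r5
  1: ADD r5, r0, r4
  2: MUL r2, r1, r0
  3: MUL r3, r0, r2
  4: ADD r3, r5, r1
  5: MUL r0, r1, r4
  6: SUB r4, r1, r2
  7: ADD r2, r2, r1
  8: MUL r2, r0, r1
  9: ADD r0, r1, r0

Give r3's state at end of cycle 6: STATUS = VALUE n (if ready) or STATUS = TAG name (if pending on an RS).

STATUS = TAG Mul1

  c1: issue MUL r3<-Mul1  regs: r0:6,r1:1,r2:9,r3:Mul1,r4:9,r5:4
  c2: issue ADD r5<-Add1  regs: r0:6,r1:1,r2:9,r3:Mul1,r4:9,r5:Add1
  c3: issue MUL r2<-Mul2  regs: r0:6,r1:1,r2:Mul2,r3:Mul1,r4:9,r5:Add1
  c4: CDB Add1=15; stall  regs: r0:6,r1:1,r2:Mul2,r3:Mul1,r4:9,r5:15
  c5: stall  regs: r0:6,r1:1,r2:Mul2,r3:Mul1,r4:9,r5:15
  c6: CDB Mul1=24; issue MUL r3<-Mul1  regs: r0:6,r1:1,r2:Mul2,r3:Mul1,r4:9,r5:15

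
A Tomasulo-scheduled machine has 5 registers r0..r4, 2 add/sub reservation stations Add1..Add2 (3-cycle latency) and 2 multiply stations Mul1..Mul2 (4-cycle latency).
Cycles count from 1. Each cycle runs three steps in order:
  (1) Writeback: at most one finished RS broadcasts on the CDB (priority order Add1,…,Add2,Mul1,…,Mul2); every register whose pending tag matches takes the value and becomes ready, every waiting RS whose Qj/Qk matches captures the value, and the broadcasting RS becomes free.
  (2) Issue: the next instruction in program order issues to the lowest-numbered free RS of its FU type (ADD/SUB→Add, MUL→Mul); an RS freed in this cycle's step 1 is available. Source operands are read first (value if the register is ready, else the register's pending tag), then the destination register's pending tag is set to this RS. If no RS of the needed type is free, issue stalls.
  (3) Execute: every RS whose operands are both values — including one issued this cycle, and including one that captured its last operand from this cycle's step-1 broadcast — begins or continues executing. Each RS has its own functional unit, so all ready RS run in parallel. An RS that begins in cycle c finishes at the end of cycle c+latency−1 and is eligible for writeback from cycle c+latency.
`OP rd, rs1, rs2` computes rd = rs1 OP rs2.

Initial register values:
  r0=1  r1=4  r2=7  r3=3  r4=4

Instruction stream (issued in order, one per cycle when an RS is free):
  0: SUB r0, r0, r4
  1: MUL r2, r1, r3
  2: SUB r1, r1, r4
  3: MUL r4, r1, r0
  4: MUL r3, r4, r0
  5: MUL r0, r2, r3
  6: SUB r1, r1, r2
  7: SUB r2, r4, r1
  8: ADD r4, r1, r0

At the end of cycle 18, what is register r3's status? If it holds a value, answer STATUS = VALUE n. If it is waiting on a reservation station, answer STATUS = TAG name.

c1: issue SUB r0<-Add1 | r0:Add1,r1:4,r2:7,r3:3,r4:4
c2: issue MUL r2<-Mul1 | r0:Add1,r1:4,r2:Mul1,r3:3,r4:4
c3: issue SUB r1<-Add2 | r0:Add1,r1:Add2,r2:Mul1,r3:3,r4:4
c4: CDB Add1=-3; issue MUL r4<-Mul2 | r0:-3,r1:Add2,r2:Mul1,r3:3,r4:Mul2
c5: stall | r0:-3,r1:Add2,r2:Mul1,r3:3,r4:Mul2
c6: CDB Add2=0; stall | r0:-3,r1:0,r2:Mul1,r3:3,r4:Mul2
c7: CDB Mul1=12; issue MUL r3<-Mul1 | r0:-3,r1:0,r2:12,r3:Mul1,r4:Mul2
c8: stall | r0:-3,r1:0,r2:12,r3:Mul1,r4:Mul2
c9: stall | r0:-3,r1:0,r2:12,r3:Mul1,r4:Mul2
c10: CDB Mul2=0; issue MUL r0<-Mul2 | r0:Mul2,r1:0,r2:12,r3:Mul1,r4:0
c11: issue SUB r1<-Add1 | r0:Mul2,r1:Add1,r2:12,r3:Mul1,r4:0
c12: issue SUB r2<-Add2 | r0:Mul2,r1:Add1,r2:Add2,r3:Mul1,r4:0
c13: stall | r0:Mul2,r1:Add1,r2:Add2,r3:Mul1,r4:0
c14: CDB Add1=-12; issue ADD r4<-Add1 | r0:Mul2,r1:-12,r2:Add2,r3:Mul1,r4:Add1
c15: CDB Mul1=0 | r0:Mul2,r1:-12,r2:Add2,r3:0,r4:Add1
c16: - | r0:Mul2,r1:-12,r2:Add2,r3:0,r4:Add1
c17: CDB Add2=12 | r0:Mul2,r1:-12,r2:12,r3:0,r4:Add1
c18: - | r0:Mul2,r1:-12,r2:12,r3:0,r4:Add1

STATUS = VALUE 0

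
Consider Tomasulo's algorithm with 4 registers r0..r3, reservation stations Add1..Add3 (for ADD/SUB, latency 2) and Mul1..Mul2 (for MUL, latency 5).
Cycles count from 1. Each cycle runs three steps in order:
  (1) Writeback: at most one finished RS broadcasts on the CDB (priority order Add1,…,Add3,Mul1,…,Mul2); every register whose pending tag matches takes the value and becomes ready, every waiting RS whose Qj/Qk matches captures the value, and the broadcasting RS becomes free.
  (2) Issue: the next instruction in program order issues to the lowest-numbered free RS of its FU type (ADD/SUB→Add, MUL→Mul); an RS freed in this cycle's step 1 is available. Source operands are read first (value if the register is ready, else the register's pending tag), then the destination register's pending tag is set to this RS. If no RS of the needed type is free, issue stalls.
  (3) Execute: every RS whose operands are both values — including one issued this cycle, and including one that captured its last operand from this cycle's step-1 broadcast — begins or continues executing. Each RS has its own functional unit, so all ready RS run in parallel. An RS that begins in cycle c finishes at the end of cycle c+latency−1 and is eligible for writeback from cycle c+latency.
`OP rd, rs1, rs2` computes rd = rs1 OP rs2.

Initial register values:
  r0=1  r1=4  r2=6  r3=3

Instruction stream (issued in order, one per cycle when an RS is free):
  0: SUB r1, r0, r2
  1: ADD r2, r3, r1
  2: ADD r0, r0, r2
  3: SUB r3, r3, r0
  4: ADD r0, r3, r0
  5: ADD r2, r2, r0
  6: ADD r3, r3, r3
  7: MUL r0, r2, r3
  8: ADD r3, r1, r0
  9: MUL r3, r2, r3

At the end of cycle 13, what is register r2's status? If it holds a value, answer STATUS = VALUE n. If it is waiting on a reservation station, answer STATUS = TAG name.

STATUS = VALUE 1

c1: issue SUB r1<-Add1 | r0:1,r1:Add1,r2:6,r3:3
c2: issue ADD r2<-Add2 | r0:1,r1:Add1,r2:Add2,r3:3
c3: CDB Add1=-5; issue ADD r0<-Add1 | r0:Add1,r1:-5,r2:Add2,r3:3
c4: issue SUB r3<-Add3 | r0:Add1,r1:-5,r2:Add2,r3:Add3
c5: CDB Add2=-2; issue ADD r0<-Add2 | r0:Add2,r1:-5,r2:-2,r3:Add3
c6: stall | r0:Add2,r1:-5,r2:-2,r3:Add3
c7: CDB Add1=-1; issue ADD r2<-Add1 | r0:Add2,r1:-5,r2:Add1,r3:Add3
c8: stall | r0:Add2,r1:-5,r2:Add1,r3:Add3
c9: CDB Add3=4; issue ADD r3<-Add3 | r0:Add2,r1:-5,r2:Add1,r3:Add3
c10: issue MUL r0<-Mul1 | r0:Mul1,r1:-5,r2:Add1,r3:Add3
c11: CDB Add2=3; issue ADD r3<-Add2 | r0:Mul1,r1:-5,r2:Add1,r3:Add2
c12: CDB Add3=8; issue MUL r3<-Mul2 | r0:Mul1,r1:-5,r2:Add1,r3:Mul2
c13: CDB Add1=1 | r0:Mul1,r1:-5,r2:1,r3:Mul2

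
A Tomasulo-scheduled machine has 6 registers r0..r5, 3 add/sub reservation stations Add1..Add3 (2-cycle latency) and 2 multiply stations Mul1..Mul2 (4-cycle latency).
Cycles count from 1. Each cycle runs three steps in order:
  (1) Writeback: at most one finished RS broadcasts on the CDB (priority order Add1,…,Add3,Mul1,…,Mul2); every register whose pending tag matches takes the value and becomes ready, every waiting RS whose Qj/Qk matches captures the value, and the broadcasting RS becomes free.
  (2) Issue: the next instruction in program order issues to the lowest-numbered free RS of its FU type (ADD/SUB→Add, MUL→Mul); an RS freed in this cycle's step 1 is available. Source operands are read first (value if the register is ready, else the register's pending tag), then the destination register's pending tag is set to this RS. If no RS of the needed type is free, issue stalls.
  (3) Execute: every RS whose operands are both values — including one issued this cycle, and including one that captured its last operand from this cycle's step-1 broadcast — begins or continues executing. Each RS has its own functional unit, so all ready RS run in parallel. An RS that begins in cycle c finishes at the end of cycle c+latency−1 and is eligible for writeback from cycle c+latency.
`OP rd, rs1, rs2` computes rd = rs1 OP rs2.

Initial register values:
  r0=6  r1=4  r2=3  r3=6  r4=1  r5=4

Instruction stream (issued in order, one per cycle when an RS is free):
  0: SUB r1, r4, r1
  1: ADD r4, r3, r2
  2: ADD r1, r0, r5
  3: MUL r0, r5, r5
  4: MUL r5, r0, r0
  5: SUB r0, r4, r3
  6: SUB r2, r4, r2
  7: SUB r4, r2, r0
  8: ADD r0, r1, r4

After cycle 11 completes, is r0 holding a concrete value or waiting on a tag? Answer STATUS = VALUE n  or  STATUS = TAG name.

  c1: issue SUB r1<-Add1  regs: r0:6,r1:Add1,r2:3,r3:6,r4:1,r5:4
  c2: issue ADD r4<-Add2  regs: r0:6,r1:Add1,r2:3,r3:6,r4:Add2,r5:4
  c3: CDB Add1=-3; issue ADD r1<-Add1  regs: r0:6,r1:Add1,r2:3,r3:6,r4:Add2,r5:4
  c4: CDB Add2=9; issue MUL r0<-Mul1  regs: r0:Mul1,r1:Add1,r2:3,r3:6,r4:9,r5:4
  c5: CDB Add1=10; issue MUL r5<-Mul2  regs: r0:Mul1,r1:10,r2:3,r3:6,r4:9,r5:Mul2
  c6: issue SUB r0<-Add1  regs: r0:Add1,r1:10,r2:3,r3:6,r4:9,r5:Mul2
  c7: issue SUB r2<-Add2  regs: r0:Add1,r1:10,r2:Add2,r3:6,r4:9,r5:Mul2
  c8: CDB Add1=3; issue SUB r4<-Add1  regs: r0:3,r1:10,r2:Add2,r3:6,r4:Add1,r5:Mul2
  c9: CDB Add2=6; issue ADD r0<-Add2  regs: r0:Add2,r1:10,r2:6,r3:6,r4:Add1,r5:Mul2
  c10: CDB Mul1=16  regs: r0:Add2,r1:10,r2:6,r3:6,r4:Add1,r5:Mul2
  c11: CDB Add1=3  regs: r0:Add2,r1:10,r2:6,r3:6,r4:3,r5:Mul2

STATUS = TAG Add2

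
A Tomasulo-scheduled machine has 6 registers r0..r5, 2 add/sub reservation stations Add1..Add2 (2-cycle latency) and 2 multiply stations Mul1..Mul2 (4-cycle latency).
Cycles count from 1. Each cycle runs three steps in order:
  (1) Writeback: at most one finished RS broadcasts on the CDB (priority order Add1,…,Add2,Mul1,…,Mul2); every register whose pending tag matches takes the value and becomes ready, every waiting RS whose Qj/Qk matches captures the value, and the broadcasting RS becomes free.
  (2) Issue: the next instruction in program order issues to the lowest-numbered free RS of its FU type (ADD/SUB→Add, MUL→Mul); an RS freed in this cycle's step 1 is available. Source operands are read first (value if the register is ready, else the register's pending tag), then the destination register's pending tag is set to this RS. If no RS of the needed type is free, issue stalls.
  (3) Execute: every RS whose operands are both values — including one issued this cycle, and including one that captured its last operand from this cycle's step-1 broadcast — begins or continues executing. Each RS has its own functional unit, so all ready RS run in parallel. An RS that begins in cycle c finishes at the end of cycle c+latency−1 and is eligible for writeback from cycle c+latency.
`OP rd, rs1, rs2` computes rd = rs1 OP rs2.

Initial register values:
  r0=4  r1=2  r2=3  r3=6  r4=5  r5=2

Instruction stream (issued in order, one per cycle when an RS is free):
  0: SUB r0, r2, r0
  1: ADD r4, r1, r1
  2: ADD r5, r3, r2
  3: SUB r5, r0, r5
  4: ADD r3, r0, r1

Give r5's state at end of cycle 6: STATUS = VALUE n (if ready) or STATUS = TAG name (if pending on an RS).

cycle 1: issue SUB r0<-Add1 // r0:Add1,r1:2,r2:3,r3:6,r4:5,r5:2
cycle 2: issue ADD r4<-Add2 // r0:Add1,r1:2,r2:3,r3:6,r4:Add2,r5:2
cycle 3: CDB Add1=-1; issue ADD r5<-Add1 // r0:-1,r1:2,r2:3,r3:6,r4:Add2,r5:Add1
cycle 4: CDB Add2=4; issue SUB r5<-Add2 // r0:-1,r1:2,r2:3,r3:6,r4:4,r5:Add2
cycle 5: CDB Add1=9; issue ADD r3<-Add1 // r0:-1,r1:2,r2:3,r3:Add1,r4:4,r5:Add2
cycle 6: - // r0:-1,r1:2,r2:3,r3:Add1,r4:4,r5:Add2

STATUS = TAG Add2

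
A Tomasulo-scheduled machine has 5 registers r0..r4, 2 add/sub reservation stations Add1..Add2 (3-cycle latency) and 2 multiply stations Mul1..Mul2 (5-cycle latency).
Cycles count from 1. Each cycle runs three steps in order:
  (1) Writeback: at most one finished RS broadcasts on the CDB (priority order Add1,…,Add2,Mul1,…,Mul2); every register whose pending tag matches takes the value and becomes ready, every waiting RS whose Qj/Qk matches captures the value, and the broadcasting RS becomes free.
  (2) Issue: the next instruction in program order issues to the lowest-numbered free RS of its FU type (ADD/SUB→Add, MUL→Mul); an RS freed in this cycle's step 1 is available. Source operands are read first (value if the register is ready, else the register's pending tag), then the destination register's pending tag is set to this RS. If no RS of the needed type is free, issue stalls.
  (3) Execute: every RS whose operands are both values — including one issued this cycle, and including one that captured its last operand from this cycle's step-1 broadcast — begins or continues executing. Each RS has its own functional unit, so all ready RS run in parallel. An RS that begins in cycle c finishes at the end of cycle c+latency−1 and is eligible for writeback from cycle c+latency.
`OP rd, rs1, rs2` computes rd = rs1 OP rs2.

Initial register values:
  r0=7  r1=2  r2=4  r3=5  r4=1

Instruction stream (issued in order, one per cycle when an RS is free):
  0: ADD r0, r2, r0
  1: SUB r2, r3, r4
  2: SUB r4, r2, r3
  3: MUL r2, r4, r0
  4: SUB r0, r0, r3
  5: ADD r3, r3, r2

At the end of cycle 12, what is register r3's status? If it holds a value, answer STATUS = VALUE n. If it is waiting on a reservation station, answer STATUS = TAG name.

cycle 1: issue ADD r0<-Add1 // r0:Add1,r1:2,r2:4,r3:5,r4:1
cycle 2: issue SUB r2<-Add2 // r0:Add1,r1:2,r2:Add2,r3:5,r4:1
cycle 3: stall // r0:Add1,r1:2,r2:Add2,r3:5,r4:1
cycle 4: CDB Add1=11; issue SUB r4<-Add1 // r0:11,r1:2,r2:Add2,r3:5,r4:Add1
cycle 5: CDB Add2=4; issue MUL r2<-Mul1 // r0:11,r1:2,r2:Mul1,r3:5,r4:Add1
cycle 6: issue SUB r0<-Add2 // r0:Add2,r1:2,r2:Mul1,r3:5,r4:Add1
cycle 7: stall // r0:Add2,r1:2,r2:Mul1,r3:5,r4:Add1
cycle 8: CDB Add1=-1; issue ADD r3<-Add1 // r0:Add2,r1:2,r2:Mul1,r3:Add1,r4:-1
cycle 9: CDB Add2=6 // r0:6,r1:2,r2:Mul1,r3:Add1,r4:-1
cycle 10: - // r0:6,r1:2,r2:Mul1,r3:Add1,r4:-1
cycle 11: - // r0:6,r1:2,r2:Mul1,r3:Add1,r4:-1
cycle 12: - // r0:6,r1:2,r2:Mul1,r3:Add1,r4:-1

STATUS = TAG Add1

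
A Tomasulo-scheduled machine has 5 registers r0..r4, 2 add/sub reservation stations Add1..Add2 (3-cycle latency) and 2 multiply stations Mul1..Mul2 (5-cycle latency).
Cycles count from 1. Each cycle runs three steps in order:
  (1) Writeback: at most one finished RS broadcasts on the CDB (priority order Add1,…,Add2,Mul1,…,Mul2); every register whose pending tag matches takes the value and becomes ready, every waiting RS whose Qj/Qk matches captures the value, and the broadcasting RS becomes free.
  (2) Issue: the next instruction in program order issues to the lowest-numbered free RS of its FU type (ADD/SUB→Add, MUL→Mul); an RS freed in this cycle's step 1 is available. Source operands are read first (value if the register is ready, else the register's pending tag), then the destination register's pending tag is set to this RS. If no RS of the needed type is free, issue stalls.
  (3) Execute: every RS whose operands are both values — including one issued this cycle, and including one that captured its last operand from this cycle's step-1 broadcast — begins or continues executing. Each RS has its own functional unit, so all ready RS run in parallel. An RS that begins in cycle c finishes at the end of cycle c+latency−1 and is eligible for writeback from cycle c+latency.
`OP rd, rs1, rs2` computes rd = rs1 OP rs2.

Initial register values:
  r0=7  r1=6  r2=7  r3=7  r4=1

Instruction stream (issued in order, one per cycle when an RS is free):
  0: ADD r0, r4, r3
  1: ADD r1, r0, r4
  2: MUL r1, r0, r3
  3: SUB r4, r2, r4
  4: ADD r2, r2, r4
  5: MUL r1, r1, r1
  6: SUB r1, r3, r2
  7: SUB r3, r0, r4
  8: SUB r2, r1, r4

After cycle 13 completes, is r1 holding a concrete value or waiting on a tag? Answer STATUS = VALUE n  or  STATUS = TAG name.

STATUS = TAG Add2

  c1: issue ADD r0<-Add1  regs: r0:Add1,r1:6,r2:7,r3:7,r4:1
  c2: issue ADD r1<-Add2  regs: r0:Add1,r1:Add2,r2:7,r3:7,r4:1
  c3: issue MUL r1<-Mul1  regs: r0:Add1,r1:Mul1,r2:7,r3:7,r4:1
  c4: CDB Add1=8; issue SUB r4<-Add1  regs: r0:8,r1:Mul1,r2:7,r3:7,r4:Add1
  c5: stall  regs: r0:8,r1:Mul1,r2:7,r3:7,r4:Add1
  c6: stall  regs: r0:8,r1:Mul1,r2:7,r3:7,r4:Add1
  c7: CDB Add1=6; issue ADD r2<-Add1  regs: r0:8,r1:Mul1,r2:Add1,r3:7,r4:6
  c8: CDB Add2=9; issue MUL r1<-Mul2  regs: r0:8,r1:Mul2,r2:Add1,r3:7,r4:6
  c9: CDB Mul1=56; issue SUB r1<-Add2  regs: r0:8,r1:Add2,r2:Add1,r3:7,r4:6
  c10: CDB Add1=13; issue SUB r3<-Add1  regs: r0:8,r1:Add2,r2:13,r3:Add1,r4:6
  c11: stall  regs: r0:8,r1:Add2,r2:13,r3:Add1,r4:6
  c12: stall  regs: r0:8,r1:Add2,r2:13,r3:Add1,r4:6
  c13: CDB Add1=2; issue SUB r2<-Add1  regs: r0:8,r1:Add2,r2:Add1,r3:2,r4:6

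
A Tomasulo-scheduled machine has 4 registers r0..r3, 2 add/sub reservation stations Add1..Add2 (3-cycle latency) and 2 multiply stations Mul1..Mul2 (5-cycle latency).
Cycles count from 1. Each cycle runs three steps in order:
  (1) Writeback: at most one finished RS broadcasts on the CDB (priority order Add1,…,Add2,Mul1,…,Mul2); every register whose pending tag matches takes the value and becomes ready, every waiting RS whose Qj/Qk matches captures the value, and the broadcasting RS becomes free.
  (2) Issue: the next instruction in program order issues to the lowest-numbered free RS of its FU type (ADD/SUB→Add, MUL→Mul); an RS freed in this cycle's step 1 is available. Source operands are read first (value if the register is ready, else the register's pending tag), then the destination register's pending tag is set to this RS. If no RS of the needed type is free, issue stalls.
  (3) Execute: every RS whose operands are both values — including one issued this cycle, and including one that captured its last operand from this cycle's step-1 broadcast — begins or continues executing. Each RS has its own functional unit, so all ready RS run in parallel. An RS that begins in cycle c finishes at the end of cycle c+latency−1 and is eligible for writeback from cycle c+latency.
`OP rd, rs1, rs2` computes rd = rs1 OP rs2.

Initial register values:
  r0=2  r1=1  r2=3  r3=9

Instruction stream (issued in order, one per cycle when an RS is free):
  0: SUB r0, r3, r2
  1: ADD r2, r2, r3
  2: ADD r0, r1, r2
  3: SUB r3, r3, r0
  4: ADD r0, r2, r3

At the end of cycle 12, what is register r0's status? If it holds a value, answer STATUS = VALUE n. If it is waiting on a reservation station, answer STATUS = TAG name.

STATUS = TAG Add1

cycle 1: issue SUB r0<-Add1 // r0:Add1,r1:1,r2:3,r3:9
cycle 2: issue ADD r2<-Add2 // r0:Add1,r1:1,r2:Add2,r3:9
cycle 3: stall // r0:Add1,r1:1,r2:Add2,r3:9
cycle 4: CDB Add1=6; issue ADD r0<-Add1 // r0:Add1,r1:1,r2:Add2,r3:9
cycle 5: CDB Add2=12; issue SUB r3<-Add2 // r0:Add1,r1:1,r2:12,r3:Add2
cycle 6: stall // r0:Add1,r1:1,r2:12,r3:Add2
cycle 7: stall // r0:Add1,r1:1,r2:12,r3:Add2
cycle 8: CDB Add1=13; issue ADD r0<-Add1 // r0:Add1,r1:1,r2:12,r3:Add2
cycle 9: - // r0:Add1,r1:1,r2:12,r3:Add2
cycle 10: - // r0:Add1,r1:1,r2:12,r3:Add2
cycle 11: CDB Add2=-4 // r0:Add1,r1:1,r2:12,r3:-4
cycle 12: - // r0:Add1,r1:1,r2:12,r3:-4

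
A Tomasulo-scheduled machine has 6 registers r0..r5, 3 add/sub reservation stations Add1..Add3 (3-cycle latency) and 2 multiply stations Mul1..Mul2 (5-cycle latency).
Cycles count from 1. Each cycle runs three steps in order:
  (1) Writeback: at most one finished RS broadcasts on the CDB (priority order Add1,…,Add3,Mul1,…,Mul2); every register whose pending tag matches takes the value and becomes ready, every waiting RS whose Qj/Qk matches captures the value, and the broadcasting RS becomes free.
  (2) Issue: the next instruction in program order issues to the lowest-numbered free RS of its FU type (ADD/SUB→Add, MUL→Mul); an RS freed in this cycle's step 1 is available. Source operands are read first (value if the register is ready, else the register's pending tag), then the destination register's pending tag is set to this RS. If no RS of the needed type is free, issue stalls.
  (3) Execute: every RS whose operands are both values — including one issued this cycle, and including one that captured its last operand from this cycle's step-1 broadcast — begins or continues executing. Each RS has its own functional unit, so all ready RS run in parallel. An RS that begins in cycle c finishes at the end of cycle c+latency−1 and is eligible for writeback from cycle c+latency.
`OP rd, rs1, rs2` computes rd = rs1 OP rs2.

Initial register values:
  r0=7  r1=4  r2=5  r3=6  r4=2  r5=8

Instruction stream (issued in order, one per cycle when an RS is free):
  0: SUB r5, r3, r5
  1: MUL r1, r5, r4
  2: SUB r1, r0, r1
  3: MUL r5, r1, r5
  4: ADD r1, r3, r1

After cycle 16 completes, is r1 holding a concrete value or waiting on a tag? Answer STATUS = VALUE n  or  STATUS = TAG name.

STATUS = VALUE 17

c1: issue SUB r5<-Add1 | r0:7,r1:4,r2:5,r3:6,r4:2,r5:Add1
c2: issue MUL r1<-Mul1 | r0:7,r1:Mul1,r2:5,r3:6,r4:2,r5:Add1
c3: issue SUB r1<-Add2 | r0:7,r1:Add2,r2:5,r3:6,r4:2,r5:Add1
c4: CDB Add1=-2; issue MUL r5<-Mul2 | r0:7,r1:Add2,r2:5,r3:6,r4:2,r5:Mul2
c5: issue ADD r1<-Add1 | r0:7,r1:Add1,r2:5,r3:6,r4:2,r5:Mul2
c6: - | r0:7,r1:Add1,r2:5,r3:6,r4:2,r5:Mul2
c7: - | r0:7,r1:Add1,r2:5,r3:6,r4:2,r5:Mul2
c8: - | r0:7,r1:Add1,r2:5,r3:6,r4:2,r5:Mul2
c9: CDB Mul1=-4 | r0:7,r1:Add1,r2:5,r3:6,r4:2,r5:Mul2
c10: - | r0:7,r1:Add1,r2:5,r3:6,r4:2,r5:Mul2
c11: - | r0:7,r1:Add1,r2:5,r3:6,r4:2,r5:Mul2
c12: CDB Add2=11 | r0:7,r1:Add1,r2:5,r3:6,r4:2,r5:Mul2
c13: - | r0:7,r1:Add1,r2:5,r3:6,r4:2,r5:Mul2
c14: - | r0:7,r1:Add1,r2:5,r3:6,r4:2,r5:Mul2
c15: CDB Add1=17 | r0:7,r1:17,r2:5,r3:6,r4:2,r5:Mul2
c16: - | r0:7,r1:17,r2:5,r3:6,r4:2,r5:Mul2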